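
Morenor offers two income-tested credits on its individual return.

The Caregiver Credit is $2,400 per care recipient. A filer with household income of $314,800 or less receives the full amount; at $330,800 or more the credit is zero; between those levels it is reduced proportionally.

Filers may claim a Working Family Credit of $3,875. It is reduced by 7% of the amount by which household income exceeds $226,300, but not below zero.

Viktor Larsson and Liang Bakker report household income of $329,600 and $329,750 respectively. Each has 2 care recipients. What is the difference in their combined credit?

Viktor ($329,600): Caregiver Credit: base = 2 × $2,400 = $4,800. $329,600 is $14,800 into a $16,000 phase-out range, leaving 1,200/16,000 of the credit: $4,800 × 1,200/16,000 = $360. Working Family Credit: 7% of the $103,300 excess over $226,300 is $7,231 ≥ base, so the credit is $0. total $360 + $0 = $360
Liang ($329,750): Caregiver Credit: base = 2 × $2,400 = $4,800. $329,750 is $14,950 into a $16,000 phase-out range, leaving 1,050/16,000 of the credit: $4,800 × 1,050/16,000 = $315. Working Family Credit: 7% of the $103,450 excess over $226,300 is $7,241.50 ≥ base, so the credit is $0. total $315 + $0 = $315
Difference: |$360 − $315| = $45.

$45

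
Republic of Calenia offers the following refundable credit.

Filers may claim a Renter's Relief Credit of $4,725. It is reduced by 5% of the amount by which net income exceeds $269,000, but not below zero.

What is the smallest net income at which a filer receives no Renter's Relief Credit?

$363,500

The credit falls by 5% of each dollar above $269,000, so it reaches zero when the excess is $4,725 / 5% = $94,500: income = $269,000 + $94,500 = $363,500.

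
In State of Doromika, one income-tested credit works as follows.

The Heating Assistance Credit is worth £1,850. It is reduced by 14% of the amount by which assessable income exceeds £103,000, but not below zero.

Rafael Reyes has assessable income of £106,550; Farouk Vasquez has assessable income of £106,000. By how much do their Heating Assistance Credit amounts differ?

Rafael (£106,550): Heating Assistance Credit: 14% of the £3,550 excess over £103,000 is £497; credit = £1,850 − £497 = £1,353.
Farouk (£106,000): Heating Assistance Credit: 14% of the £3,000 excess over £103,000 is £420; credit = £1,850 − £420 = £1,430.
Difference: |£1,353 − £1,430| = £77.

£77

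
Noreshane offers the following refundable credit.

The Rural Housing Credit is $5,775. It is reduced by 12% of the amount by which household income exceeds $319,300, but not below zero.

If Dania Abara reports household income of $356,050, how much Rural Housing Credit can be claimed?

Rural Housing Credit: 12% of the $36,750 excess over $319,300 is $4,410; credit = $5,775 − $4,410 = $1,365.

$1,365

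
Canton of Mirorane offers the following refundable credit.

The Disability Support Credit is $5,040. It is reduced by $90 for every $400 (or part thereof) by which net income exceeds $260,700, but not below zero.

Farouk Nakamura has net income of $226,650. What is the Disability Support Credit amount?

$5,040

Disability Support Credit: $226,650 is at or below the $260,700 threshold, so the full $5,040 applies.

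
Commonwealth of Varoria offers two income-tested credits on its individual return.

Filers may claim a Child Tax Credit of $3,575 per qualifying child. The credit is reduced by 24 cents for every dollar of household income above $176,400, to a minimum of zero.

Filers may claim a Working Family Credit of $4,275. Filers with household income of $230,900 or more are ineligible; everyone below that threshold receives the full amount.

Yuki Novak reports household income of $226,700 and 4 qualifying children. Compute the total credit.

$6,503

Child Tax Credit: base = 4 × $3,575 = $14,300. 24% of the $50,300 excess over $176,400 is $12,072; credit = $14,300 − $12,072 = $2,228.
Working Family Credit: $226,700 is below the $230,900 cutoff, so the full $4,275 applies.
Total: $2,228 + $4,275 = $6,503.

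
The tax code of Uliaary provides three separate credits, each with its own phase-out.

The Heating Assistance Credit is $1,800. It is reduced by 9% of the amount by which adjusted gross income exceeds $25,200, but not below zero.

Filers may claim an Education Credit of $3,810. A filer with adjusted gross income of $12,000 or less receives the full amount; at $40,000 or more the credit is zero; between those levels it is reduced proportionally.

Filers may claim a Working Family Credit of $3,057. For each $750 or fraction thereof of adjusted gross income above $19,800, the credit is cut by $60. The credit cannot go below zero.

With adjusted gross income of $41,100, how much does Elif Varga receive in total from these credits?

Heating Assistance Credit: 9% of the $15,900 excess over $25,200 is $1,431; credit = $1,800 − $1,431 = $369.
Education Credit: $41,100 is at or above $40,000, so the credit is $0.
Working Family Credit: income exceeds $19,800 by $21,300, which is 29 full-or-partial $750 increments; reduction = 29 × $60 = $1,740, leaving $1,317.
Total: $369 + $0 + $1,317 = $1,686.

$1,686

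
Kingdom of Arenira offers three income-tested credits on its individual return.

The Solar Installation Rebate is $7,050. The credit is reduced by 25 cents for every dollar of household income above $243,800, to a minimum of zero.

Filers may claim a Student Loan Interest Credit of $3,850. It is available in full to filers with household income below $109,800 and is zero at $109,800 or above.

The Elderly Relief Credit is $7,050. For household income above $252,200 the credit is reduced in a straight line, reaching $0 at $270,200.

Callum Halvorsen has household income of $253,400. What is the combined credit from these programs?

$11,230

Solar Installation Rebate: 25% of the $9,600 excess over $243,800 is $2,400; credit = $7,050 − $2,400 = $4,650.
Student Loan Interest Credit: $253,400 meets or exceeds the $109,800 cutoff, so the credit is $0.
Elderly Relief Credit: $253,400 is $1,200 into a $18,000 phase-out range, leaving 16,800/18,000 of the credit: $7,050 × 16,800/18,000 = $6,580.
Total: $4,650 + $0 + $6,580 = $11,230.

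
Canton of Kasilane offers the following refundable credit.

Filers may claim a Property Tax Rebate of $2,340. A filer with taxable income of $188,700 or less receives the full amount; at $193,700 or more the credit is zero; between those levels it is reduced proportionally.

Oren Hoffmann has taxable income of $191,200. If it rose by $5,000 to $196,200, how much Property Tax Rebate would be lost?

At $191,200 — $191,200 is $2,500 into a $5,000 phase-out range, leaving 2,500/5,000 of the credit: $2,340 × 2,500/5,000 = $1,170.
At $196,200 — $196,200 is at or above $193,700, so the credit is $0.
Lost: $1,170 − $0 = $1,170.

$1,170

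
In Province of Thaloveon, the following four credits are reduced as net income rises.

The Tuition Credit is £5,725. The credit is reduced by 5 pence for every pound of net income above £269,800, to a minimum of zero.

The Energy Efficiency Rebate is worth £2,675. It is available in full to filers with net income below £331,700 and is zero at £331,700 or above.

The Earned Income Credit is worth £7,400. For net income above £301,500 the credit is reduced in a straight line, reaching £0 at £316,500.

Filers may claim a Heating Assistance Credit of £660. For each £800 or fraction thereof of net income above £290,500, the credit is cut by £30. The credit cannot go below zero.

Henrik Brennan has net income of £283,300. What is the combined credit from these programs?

Tuition Credit: 5% of the £13,500 excess over £269,800 is £675; credit = £5,725 − £675 = £5,050.
Energy Efficiency Rebate: £283,300 is below the £331,700 cutoff, so the full £2,675 applies.
Earned Income Credit: £283,300 is at or below the £301,500 threshold, so the full £7,400 applies.
Heating Assistance Credit: £283,300 is at or below the £290,500 threshold, so the full £660 applies.
Total: £5,050 + £2,675 + £7,400 + £660 = £15,785.

£15,785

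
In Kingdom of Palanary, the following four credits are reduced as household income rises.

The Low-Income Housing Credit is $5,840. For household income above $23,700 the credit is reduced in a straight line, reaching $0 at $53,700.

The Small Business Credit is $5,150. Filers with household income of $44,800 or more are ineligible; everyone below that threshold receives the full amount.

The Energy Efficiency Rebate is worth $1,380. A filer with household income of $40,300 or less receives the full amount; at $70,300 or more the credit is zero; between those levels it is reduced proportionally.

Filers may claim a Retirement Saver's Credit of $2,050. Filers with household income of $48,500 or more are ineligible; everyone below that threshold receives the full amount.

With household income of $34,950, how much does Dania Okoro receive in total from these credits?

$12,230

Low-Income Housing Credit: $34,950 is $11,250 into a $30,000 phase-out range, leaving 18,750/30,000 of the credit: $5,840 × 18,750/30,000 = $3,650.
Small Business Credit: $34,950 is below the $44,800 cutoff, so the full $5,150 applies.
Energy Efficiency Rebate: $34,950 is at or below the $40,300 threshold, so the full $1,380 applies.
Retirement Saver's Credit: $34,950 is below the $48,500 cutoff, so the full $2,050 applies.
Total: $3,650 + $5,150 + $1,380 + $2,050 = $12,230.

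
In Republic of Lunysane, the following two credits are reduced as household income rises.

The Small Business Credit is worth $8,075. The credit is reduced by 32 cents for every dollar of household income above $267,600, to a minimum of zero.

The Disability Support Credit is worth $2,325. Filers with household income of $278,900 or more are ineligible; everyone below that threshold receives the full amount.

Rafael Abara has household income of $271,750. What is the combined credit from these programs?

$9,072

Small Business Credit: 32% of the $4,150 excess over $267,600 is $1,328; credit = $8,075 − $1,328 = $6,747.
Disability Support Credit: $271,750 is below the $278,900 cutoff, so the full $2,325 applies.
Total: $6,747 + $2,325 = $9,072.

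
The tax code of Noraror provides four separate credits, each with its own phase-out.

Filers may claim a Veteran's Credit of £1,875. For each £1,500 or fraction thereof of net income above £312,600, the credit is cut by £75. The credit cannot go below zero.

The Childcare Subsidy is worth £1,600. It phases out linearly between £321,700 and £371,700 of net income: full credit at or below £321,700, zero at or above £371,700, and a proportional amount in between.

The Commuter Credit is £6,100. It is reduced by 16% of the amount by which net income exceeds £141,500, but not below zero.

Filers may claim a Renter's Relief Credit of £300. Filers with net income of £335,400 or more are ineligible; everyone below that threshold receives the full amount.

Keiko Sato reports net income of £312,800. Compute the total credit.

£3,700

Veteran's Credit: income exceeds £312,600 by £200, which is 1 full-or-partial £1,500 increment; reduction = 1 × £75 = £75, leaving £1,800.
Childcare Subsidy: £312,800 is at or below the £321,700 threshold, so the full £1,600 applies.
Commuter Credit: 16% of the £171,300 excess over £141,500 is £27,408 ≥ base, so the credit is £0.
Renter's Relief Credit: £312,800 is below the £335,400 cutoff, so the full £300 applies.
Total: £1,800 + £1,600 + £0 + £300 = £3,700.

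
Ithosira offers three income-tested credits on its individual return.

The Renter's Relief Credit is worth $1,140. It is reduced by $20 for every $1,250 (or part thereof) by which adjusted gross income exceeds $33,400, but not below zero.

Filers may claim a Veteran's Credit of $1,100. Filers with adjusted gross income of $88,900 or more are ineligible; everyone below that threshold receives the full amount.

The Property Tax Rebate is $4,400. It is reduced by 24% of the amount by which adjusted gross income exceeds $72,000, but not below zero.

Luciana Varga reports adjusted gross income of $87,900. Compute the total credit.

$1,944

Renter's Relief Credit: income exceeds $33,400 by $54,500, which is 44 full-or-partial $1,250 increments; reduction = 44 × $20 = $880, leaving $260.
Veteran's Credit: $87,900 is below the $88,900 cutoff, so the full $1,100 applies.
Property Tax Rebate: 24% of the $15,900 excess over $72,000 is $3,816; credit = $4,400 − $3,816 = $584.
Total: $260 + $1,100 + $584 = $1,944.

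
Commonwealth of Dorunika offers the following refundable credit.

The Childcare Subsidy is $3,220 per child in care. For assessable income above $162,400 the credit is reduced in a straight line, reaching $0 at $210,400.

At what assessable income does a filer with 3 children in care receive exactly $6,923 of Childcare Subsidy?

$176,000

Full credit = 3 × $3,220 = $9,660.
$6,923 is 6,923/9,660 of the full $9,660, so 2,737/9,660 of the $48,000 range has been used: income = $162,400 + $48,000 × 2,737/9,660 = $176,000.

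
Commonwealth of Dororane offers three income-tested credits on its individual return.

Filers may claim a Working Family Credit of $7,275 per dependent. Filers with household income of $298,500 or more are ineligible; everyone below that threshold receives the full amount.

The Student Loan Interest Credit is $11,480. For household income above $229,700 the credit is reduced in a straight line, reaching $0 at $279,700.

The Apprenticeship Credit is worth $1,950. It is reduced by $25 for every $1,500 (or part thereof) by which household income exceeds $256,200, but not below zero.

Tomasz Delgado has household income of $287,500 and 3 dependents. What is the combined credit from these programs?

Working Family Credit: base = 3 × $7,275 = $21,825. $287,500 is below the $298,500 cutoff, so the full $21,825 applies.
Student Loan Interest Credit: $287,500 is at or above $279,700, so the credit is $0.
Apprenticeship Credit: income exceeds $256,200 by $31,300, which is 21 full-or-partial $1,500 increments; reduction = 21 × $25 = $525, leaving $1,425.
Total: $21,825 + $0 + $1,425 = $23,250.

$23,250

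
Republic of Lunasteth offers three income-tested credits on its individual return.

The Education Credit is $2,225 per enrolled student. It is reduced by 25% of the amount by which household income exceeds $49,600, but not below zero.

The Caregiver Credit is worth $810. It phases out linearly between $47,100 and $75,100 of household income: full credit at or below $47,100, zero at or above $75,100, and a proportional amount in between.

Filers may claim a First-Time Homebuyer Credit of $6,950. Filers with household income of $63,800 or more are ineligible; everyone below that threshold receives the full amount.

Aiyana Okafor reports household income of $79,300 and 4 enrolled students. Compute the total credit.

$1,475

Education Credit: base = 4 × $2,225 = $8,900. 25% of the $29,700 excess over $49,600 is $7,425; credit = $8,900 − $7,425 = $1,475.
Caregiver Credit: $79,300 is at or above $75,100, so the credit is $0.
First-Time Homebuyer Credit: $79,300 meets or exceeds the $63,800 cutoff, so the credit is $0.
Total: $1,475 + $0 + $0 = $1,475.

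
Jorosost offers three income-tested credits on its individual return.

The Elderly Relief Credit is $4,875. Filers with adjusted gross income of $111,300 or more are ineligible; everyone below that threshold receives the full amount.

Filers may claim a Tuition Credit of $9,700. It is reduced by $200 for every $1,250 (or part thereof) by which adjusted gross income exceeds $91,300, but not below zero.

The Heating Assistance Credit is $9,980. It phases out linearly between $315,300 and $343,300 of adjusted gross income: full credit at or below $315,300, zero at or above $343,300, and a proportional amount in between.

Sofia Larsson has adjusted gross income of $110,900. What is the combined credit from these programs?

$21,355

Elderly Relief Credit: $110,900 is below the $111,300 cutoff, so the full $4,875 applies.
Tuition Credit: income exceeds $91,300 by $19,600, which is 16 full-or-partial $1,250 increments; reduction = 16 × $200 = $3,200, leaving $6,500.
Heating Assistance Credit: $110,900 is at or below the $315,300 threshold, so the full $9,980 applies.
Total: $4,875 + $6,500 + $9,980 = $21,355.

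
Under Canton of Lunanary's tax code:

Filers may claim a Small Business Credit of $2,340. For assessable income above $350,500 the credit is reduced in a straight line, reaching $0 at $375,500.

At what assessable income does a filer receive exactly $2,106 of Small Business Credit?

$353,000

$2,106 is 2,106/2,340 of the full $2,340, so 234/2,340 of the $25,000 range has been used: income = $350,500 + $25,000 × 234/2,340 = $353,000.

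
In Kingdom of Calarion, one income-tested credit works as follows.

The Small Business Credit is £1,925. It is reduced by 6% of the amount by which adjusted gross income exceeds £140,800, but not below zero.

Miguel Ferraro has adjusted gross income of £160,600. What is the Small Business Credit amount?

£737

Small Business Credit: 6% of the £19,800 excess over £140,800 is £1,188; credit = £1,925 − £1,188 = £737.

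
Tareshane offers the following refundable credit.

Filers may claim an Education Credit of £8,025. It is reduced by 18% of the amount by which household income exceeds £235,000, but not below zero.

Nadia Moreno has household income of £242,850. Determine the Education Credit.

Education Credit: 18% of the £7,850 excess over £235,000 is £1,413; credit = £8,025 − £1,413 = £6,612.

£6,612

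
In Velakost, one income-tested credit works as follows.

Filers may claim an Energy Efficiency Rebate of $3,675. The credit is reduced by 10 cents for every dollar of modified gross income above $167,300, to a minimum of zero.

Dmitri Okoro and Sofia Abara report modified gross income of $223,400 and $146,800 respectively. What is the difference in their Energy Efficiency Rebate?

$3,675

Dmitri ($223,400): Energy Efficiency Rebate: 10% of the $56,100 excess over $167,300 is $5,610 ≥ base, so the credit is $0.
Sofia ($146,800): Energy Efficiency Rebate: $146,800 is at or below the $167,300 threshold, so the full $3,675 applies.
Difference: |$0 − $3,675| = $3,675.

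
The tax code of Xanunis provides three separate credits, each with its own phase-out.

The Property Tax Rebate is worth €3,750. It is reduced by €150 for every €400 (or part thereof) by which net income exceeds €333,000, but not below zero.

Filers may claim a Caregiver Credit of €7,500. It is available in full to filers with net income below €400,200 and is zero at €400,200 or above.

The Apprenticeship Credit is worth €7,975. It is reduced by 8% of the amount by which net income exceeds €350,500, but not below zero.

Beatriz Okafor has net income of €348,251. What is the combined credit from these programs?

Property Tax Rebate: income exceeds €333,000 by €15,251 → 39 increments × €150 = €5,850 ≥ base, so the credit is €0.
Caregiver Credit: €348,251 is below the €400,200 cutoff, so the full €7,500 applies.
Apprenticeship Credit: €348,251 is at or below the €350,500 threshold, so the full €7,975 applies.
Total: €0 + €7,500 + €7,975 = €15,475.

€15,475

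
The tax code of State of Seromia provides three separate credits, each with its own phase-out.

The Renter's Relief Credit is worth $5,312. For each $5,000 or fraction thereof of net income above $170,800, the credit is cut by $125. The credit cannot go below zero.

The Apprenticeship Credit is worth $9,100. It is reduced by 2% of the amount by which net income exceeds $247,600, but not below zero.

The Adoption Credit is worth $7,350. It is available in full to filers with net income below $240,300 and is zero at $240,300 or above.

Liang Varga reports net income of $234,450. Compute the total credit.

$20,137

Renter's Relief Credit: income exceeds $170,800 by $63,650, which is 13 full-or-partial $5,000 increments; reduction = 13 × $125 = $1,625, leaving $3,687.
Apprenticeship Credit: $234,450 is at or below the $247,600 threshold, so the full $9,100 applies.
Adoption Credit: $234,450 is below the $240,300 cutoff, so the full $7,350 applies.
Total: $3,687 + $9,100 + $7,350 = $20,137.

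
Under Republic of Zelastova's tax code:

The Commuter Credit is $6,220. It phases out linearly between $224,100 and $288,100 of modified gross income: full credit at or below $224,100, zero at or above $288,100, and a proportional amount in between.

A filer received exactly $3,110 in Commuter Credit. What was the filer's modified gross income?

$256,100

$3,110 is 3,110/6,220 of the full $6,220, so 3,110/6,220 of the $64,000 range has been used: income = $224,100 + $64,000 × 3,110/6,220 = $256,100.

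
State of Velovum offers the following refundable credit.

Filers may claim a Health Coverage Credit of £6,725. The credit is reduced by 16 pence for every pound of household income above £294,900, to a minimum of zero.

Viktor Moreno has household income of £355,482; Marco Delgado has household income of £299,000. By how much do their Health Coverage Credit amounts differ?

Viktor (£355,482): Health Coverage Credit: 16% of the £60,582 excess over £294,900 is £9,693.12 ≥ base, so the credit is £0.
Marco (£299,000): Health Coverage Credit: 16% of the £4,100 excess over £294,900 is £656; credit = £6,725 − £656 = £6,069.
Difference: |£0 − £6,069| = £6,069.

£6,069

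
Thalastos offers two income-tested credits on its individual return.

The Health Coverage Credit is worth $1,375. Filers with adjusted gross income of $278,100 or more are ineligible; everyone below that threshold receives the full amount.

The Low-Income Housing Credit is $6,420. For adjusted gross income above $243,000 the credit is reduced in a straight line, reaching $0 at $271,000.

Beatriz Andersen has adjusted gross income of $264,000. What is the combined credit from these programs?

$2,980

Health Coverage Credit: $264,000 is below the $278,100 cutoff, so the full $1,375 applies.
Low-Income Housing Credit: $264,000 is $21,000 into a $28,000 phase-out range, leaving 7,000/28,000 of the credit: $6,420 × 7,000/28,000 = $1,605.
Total: $1,375 + $1,605 = $2,980.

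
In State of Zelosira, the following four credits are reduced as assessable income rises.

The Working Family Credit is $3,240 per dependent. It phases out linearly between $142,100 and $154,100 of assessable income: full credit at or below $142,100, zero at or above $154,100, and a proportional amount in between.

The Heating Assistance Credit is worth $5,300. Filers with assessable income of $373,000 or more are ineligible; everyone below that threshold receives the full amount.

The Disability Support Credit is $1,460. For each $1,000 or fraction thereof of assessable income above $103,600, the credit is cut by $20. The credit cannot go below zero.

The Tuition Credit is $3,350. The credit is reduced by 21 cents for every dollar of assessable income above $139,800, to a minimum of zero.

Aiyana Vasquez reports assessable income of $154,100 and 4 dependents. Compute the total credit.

Working Family Credit: base = 4 × $3,240 = $12,960. $154,100 is at or above $154,100, so the credit is $0.
Heating Assistance Credit: $154,100 is below the $373,000 cutoff, so the full $5,300 applies.
Disability Support Credit: income exceeds $103,600 by $50,500, which is 51 full-or-partial $1,000 increments; reduction = 51 × $20 = $1,020, leaving $440.
Tuition Credit: 21% of the $14,300 excess over $139,800 is $3,003; credit = $3,350 − $3,003 = $347.
Total: $0 + $5,300 + $440 + $347 = $6,087.

$6,087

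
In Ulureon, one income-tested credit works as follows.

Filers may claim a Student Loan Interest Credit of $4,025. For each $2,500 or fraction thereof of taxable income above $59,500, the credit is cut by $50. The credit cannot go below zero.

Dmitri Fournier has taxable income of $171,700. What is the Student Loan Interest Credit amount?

Student Loan Interest Credit: income exceeds $59,500 by $112,200, which is 45 full-or-partial $2,500 increments; reduction = 45 × $50 = $2,250, leaving $1,775.

$1,775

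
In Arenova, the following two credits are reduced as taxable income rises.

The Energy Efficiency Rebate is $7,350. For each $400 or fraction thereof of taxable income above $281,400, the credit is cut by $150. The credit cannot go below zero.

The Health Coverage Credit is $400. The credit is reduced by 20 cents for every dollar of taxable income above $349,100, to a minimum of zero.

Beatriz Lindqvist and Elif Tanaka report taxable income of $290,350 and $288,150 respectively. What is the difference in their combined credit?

Beatriz ($290,350): Energy Efficiency Rebate: income exceeds $281,400 by $8,950, which is 23 full-or-partial $400 increments; reduction = 23 × $150 = $3,450, leaving $3,900. Health Coverage Credit: $290,350 is at or below the $349,100 threshold, so the full $400 applies. total $3,900 + $400 = $4,300
Elif ($288,150): Energy Efficiency Rebate: income exceeds $281,400 by $6,750, which is 17 full-or-partial $400 increments; reduction = 17 × $150 = $2,550, leaving $4,800. Health Coverage Credit: $288,150 is at or below the $349,100 threshold, so the full $400 applies. total $4,800 + $400 = $5,200
Difference: |$4,300 − $5,200| = $900.

$900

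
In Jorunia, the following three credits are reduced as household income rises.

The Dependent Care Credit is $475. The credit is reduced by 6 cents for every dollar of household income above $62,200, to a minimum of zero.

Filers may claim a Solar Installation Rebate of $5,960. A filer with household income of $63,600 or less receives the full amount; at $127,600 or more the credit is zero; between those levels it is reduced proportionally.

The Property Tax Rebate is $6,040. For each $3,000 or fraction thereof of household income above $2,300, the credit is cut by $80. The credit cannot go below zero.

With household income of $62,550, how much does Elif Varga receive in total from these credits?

$10,774

Dependent Care Credit: 6% of the $350 excess over $62,200 is $21; credit = $475 − $21 = $454.
Solar Installation Rebate: $62,550 is at or below the $63,600 threshold, so the full $5,960 applies.
Property Tax Rebate: income exceeds $2,300 by $60,250, which is 21 full-or-partial $3,000 increments; reduction = 21 × $80 = $1,680, leaving $4,360.
Total: $454 + $5,960 + $4,360 = $10,774.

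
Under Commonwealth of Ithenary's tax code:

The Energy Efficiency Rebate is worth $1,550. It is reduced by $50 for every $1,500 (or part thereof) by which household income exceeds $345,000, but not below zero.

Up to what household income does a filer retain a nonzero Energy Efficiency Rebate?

$390,000

After 30 increments the reduction is 30 × $50 = $1,500, leaving $50; one more increment wipes it out. Increment 30 ends at excess 30 × $1,500 = $45,000, so the highest qualifying income is $345,000 + $45,000 = $390,000.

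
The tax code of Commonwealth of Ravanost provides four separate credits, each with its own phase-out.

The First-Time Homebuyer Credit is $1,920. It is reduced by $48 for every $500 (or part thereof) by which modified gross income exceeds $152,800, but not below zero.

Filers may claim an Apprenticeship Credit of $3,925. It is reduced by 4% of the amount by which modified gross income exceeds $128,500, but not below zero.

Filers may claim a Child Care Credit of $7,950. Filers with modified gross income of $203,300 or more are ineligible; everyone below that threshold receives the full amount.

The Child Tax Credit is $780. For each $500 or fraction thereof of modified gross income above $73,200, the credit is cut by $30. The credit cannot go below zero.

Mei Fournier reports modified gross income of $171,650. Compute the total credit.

First-Time Homebuyer Credit: income exceeds $152,800 by $18,850, which is 38 full-or-partial $500 increments; reduction = 38 × $48 = $1,824, leaving $96.
Apprenticeship Credit: 4% of the $43,150 excess over $128,500 is $1,726; credit = $3,925 − $1,726 = $2,199.
Child Care Credit: $171,650 is below the $203,300 cutoff, so the full $7,950 applies.
Child Tax Credit: income exceeds $73,200 by $98,450 → 197 increments × $30 = $5,910 ≥ base, so the credit is $0.
Total: $96 + $2,199 + $7,950 + $0 = $10,245.

$10,245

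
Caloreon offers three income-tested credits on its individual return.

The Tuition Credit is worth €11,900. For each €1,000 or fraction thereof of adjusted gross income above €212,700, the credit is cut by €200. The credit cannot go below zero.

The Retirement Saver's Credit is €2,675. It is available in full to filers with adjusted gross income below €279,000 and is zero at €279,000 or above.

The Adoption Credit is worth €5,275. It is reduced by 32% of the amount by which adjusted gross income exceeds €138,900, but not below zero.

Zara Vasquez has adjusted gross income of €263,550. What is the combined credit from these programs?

Tuition Credit: income exceeds €212,700 by €50,850, which is 51 full-or-partial €1,000 increments; reduction = 51 × €200 = €10,200, leaving €1,700.
Retirement Saver's Credit: €263,550 is below the €279,000 cutoff, so the full €2,675 applies.
Adoption Credit: 32% of the €124,650 excess over €138,900 is €39,888 ≥ base, so the credit is €0.
Total: €1,700 + €2,675 + €0 = €4,375.

€4,375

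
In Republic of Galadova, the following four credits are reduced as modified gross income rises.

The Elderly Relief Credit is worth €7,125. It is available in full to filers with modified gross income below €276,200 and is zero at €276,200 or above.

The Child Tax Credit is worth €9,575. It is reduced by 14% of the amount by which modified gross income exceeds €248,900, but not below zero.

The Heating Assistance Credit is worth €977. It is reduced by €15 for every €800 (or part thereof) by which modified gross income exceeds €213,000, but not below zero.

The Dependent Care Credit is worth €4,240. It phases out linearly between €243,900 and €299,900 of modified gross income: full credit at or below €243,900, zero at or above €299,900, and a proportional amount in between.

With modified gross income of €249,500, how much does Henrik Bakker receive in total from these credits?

Elderly Relief Credit: €249,500 is below the €276,200 cutoff, so the full €7,125 applies.
Child Tax Credit: 14% of the €600 excess over €248,900 is €84; credit = €9,575 − €84 = €9,491.
Heating Assistance Credit: income exceeds €213,000 by €36,500, which is 46 full-or-partial €800 increments; reduction = 46 × €15 = €690, leaving €287.
Dependent Care Credit: €249,500 is €5,600 into a €56,000 phase-out range, leaving 50,400/56,000 of the credit: €4,240 × 50,400/56,000 = €3,816.
Total: €7,125 + €9,491 + €287 + €3,816 = €20,719.

€20,719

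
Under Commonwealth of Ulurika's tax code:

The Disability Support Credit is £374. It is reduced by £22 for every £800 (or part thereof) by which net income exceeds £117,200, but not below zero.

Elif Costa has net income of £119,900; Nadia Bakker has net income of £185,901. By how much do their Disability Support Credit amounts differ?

Elif (£119,900): Disability Support Credit: income exceeds £117,200 by £2,700, which is 4 full-or-partial £800 increments; reduction = 4 × £22 = £88, leaving £286.
Nadia (£185,901): Disability Support Credit: income exceeds £117,200 by £68,701 → 86 increments × £22 = £1,892 ≥ base, so the credit is £0.
Difference: |£286 − £0| = £286.

£286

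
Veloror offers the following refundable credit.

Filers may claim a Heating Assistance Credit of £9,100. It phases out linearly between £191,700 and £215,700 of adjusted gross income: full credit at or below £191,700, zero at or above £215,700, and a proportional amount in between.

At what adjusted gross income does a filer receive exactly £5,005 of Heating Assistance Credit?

£5,005 is 5,005/9,100 of the full £9,100, so 4,095/9,100 of the £24,000 range has been used: income = £191,700 + £24,000 × 4,095/9,100 = £202,500.

£202,500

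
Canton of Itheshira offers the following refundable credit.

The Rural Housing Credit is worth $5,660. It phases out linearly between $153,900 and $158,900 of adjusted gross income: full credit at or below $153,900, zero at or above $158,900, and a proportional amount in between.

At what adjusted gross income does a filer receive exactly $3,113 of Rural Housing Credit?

$156,150

$3,113 is 3,113/5,660 of the full $5,660, so 2,547/5,660 of the $5,000 range has been used: income = $153,900 + $5,000 × 2,547/5,660 = $156,150.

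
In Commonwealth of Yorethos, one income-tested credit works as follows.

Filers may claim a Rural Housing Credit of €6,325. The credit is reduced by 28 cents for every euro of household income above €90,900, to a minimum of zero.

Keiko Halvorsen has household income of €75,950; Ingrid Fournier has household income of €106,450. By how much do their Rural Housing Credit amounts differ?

Keiko (€75,950): Rural Housing Credit: €75,950 is at or below the €90,900 threshold, so the full €6,325 applies.
Ingrid (€106,450): Rural Housing Credit: 28% of the €15,550 excess over €90,900 is €4,354; credit = €6,325 − €4,354 = €1,971.
Difference: |€6,325 − €1,971| = €4,354.

€4,354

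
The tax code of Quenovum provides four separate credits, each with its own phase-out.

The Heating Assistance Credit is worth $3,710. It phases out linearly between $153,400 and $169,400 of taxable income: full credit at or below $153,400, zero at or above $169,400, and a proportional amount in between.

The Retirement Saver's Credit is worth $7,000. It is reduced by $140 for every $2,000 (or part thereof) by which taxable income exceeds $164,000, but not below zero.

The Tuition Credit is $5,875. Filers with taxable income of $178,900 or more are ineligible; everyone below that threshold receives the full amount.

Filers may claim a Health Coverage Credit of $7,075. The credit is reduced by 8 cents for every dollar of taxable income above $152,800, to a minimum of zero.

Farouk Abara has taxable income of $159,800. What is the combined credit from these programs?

Heating Assistance Credit: $159,800 is $6,400 into a $16,000 phase-out range, leaving 9,600/16,000 of the credit: $3,710 × 9,600/16,000 = $2,226.
Retirement Saver's Credit: $159,800 is at or below the $164,000 threshold, so the full $7,000 applies.
Tuition Credit: $159,800 is below the $178,900 cutoff, so the full $5,875 applies.
Health Coverage Credit: 8% of the $7,000 excess over $152,800 is $560; credit = $7,075 − $560 = $6,515.
Total: $2,226 + $7,000 + $5,875 + $6,515 = $21,616.

$21,616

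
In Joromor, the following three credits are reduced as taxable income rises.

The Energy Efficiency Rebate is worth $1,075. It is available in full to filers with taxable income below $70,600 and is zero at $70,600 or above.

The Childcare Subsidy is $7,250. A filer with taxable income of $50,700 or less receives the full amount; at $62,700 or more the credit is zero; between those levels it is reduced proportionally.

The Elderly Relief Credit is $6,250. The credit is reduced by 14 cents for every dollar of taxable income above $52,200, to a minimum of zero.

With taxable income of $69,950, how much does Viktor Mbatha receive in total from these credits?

Energy Efficiency Rebate: $69,950 is below the $70,600 cutoff, so the full $1,075 applies.
Childcare Subsidy: $69,950 is at or above $62,700, so the credit is $0.
Elderly Relief Credit: 14% of the $17,750 excess over $52,200 is $2,485; credit = $6,250 − $2,485 = $3,765.
Total: $1,075 + $0 + $3,765 = $4,840.

$4,840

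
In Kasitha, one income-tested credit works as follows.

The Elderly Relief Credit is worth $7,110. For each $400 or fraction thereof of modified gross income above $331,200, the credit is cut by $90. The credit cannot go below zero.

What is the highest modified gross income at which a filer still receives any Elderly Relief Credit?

$362,400

After 78 increments the reduction is 78 × $90 = $7,020, leaving $90; one more increment wipes it out. Increment 78 ends at excess 78 × $400 = $31,200, so the highest qualifying income is $331,200 + $31,200 = $362,400.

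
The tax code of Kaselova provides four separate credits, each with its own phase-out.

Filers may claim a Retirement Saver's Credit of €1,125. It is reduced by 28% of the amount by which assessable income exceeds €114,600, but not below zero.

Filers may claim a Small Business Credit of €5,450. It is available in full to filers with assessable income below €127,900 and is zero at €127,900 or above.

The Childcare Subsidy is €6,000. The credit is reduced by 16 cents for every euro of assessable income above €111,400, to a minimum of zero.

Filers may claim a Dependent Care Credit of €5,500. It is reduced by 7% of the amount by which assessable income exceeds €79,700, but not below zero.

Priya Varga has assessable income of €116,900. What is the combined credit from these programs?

Retirement Saver's Credit: 28% of the €2,300 excess over €114,600 is €644; credit = €1,125 − €644 = €481.
Small Business Credit: €116,900 is below the €127,900 cutoff, so the full €5,450 applies.
Childcare Subsidy: 16% of the €5,500 excess over €111,400 is €880; credit = €6,000 − €880 = €5,120.
Dependent Care Credit: 7% of the €37,200 excess over €79,700 is €2,604; credit = €5,500 − €2,604 = €2,896.
Total: €481 + €5,450 + €5,120 + €2,896 = €13,947.

€13,947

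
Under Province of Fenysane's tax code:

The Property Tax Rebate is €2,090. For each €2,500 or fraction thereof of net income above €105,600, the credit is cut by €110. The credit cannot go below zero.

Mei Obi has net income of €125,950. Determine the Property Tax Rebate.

€1,100

Property Tax Rebate: income exceeds €105,600 by €20,350, which is 9 full-or-partial €2,500 increments; reduction = 9 × €110 = €990, leaving €1,100.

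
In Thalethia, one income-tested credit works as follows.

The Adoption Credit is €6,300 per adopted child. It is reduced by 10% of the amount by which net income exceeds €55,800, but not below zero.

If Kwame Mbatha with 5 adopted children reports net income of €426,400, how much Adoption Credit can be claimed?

€0

Adoption Credit: base = 5 × €6,300 = €31,500. 10% of the €370,600 excess over €55,800 is €37,060 ≥ base, so the credit is €0.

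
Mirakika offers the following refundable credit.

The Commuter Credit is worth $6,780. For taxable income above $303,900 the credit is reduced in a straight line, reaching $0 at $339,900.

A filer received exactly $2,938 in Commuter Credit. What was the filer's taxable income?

$324,300

$2,938 is 2,938/6,780 of the full $6,780, so 3,842/6,780 of the $36,000 range has been used: income = $303,900 + $36,000 × 3,842/6,780 = $324,300.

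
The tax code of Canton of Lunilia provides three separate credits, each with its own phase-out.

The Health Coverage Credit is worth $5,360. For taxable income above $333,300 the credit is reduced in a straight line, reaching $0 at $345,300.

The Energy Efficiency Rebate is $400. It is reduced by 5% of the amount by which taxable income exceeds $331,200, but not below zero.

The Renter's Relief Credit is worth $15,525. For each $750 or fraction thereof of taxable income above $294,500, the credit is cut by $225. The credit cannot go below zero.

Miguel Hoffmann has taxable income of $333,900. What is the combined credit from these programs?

$8,957

Health Coverage Credit: $333,900 is $600 into a $12,000 phase-out range, leaving 11,400/12,000 of the credit: $5,360 × 11,400/12,000 = $5,092.
Energy Efficiency Rebate: 5% of the $2,700 excess over $331,200 is $135; credit = $400 − $135 = $265.
Renter's Relief Credit: income exceeds $294,500 by $39,400, which is 53 full-or-partial $750 increments; reduction = 53 × $225 = $11,925, leaving $3,600.
Total: $5,092 + $265 + $3,600 = $8,957.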